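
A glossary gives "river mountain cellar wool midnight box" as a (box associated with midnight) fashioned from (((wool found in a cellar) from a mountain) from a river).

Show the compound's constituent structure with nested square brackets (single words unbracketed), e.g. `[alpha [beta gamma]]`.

[[river [mountain [cellar wool]]] [midnight box]]

At the top level: head "box" (specifically "midnight box"); modifier "river mountain cellar wool".
"river mountain cellar wool" → head "wool" (specifically "mountain cellar wool"), modifier "river".
"mountain cellar wool" → head "wool" (specifically "cellar wool"), modifier "mountain".
"cellar wool" → head "wool", modifier "cellar".
"midnight box" → head "box", modifier "midnight".
Assembled: [[river [mountain [cellar wool]]] [midnight box]].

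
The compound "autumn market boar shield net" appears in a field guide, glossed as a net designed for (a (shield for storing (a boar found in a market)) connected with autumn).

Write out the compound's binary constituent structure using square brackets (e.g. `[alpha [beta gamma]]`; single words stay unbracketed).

[[autumn [[market boar] shield]] net]

At the top level: head "net"; modifier "autumn market boar shield".
"autumn market boar shield" → head "shield" (specifically "market boar shield"), modifier "autumn".
"market boar shield" → head "shield", modifier "market boar".
"market boar" → head "boar", modifier "market".
Assembled: [[autumn [[market boar] shield]] net].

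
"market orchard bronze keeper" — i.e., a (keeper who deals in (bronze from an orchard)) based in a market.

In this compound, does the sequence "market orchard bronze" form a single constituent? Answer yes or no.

no

The top-level split is [market] [orchard bronze keeper]; the full structure is [market [[orchard bronze] keeper]].
"market orchard bronze" straddles a constituent boundary, so it is not a single unit.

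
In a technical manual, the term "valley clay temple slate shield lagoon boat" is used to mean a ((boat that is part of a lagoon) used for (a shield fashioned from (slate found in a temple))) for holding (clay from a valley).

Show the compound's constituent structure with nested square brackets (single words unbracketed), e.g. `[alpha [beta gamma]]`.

[[valley clay] [[[temple slate] shield] [lagoon boat]]]

Overall it is a kind of boat (specifically "temple slate shield lagoon boat"); the modifier is "valley clay".
"valley clay" → head "clay", modifier "valley".
"temple slate shield lagoon boat" → head "boat" (specifically "lagoon boat"), modifier "temple slate shield".
"temple slate shield" → head "shield", modifier "temple slate".
"temple slate" → head "slate", modifier "temple".
"lagoon boat" → head "boat", modifier "lagoon".
Assembled: [[valley clay] [[[temple slate] shield] [lagoon boat]]].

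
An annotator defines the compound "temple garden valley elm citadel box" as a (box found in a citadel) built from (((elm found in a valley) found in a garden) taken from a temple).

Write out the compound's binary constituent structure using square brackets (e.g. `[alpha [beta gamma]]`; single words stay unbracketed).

[[temple [garden [valley elm]]] [citadel box]]

Whole compound: head "box" (specifically "citadel box"), modifier "temple garden valley elm".
Within "temple garden valley elm", the head is "elm" (specifically "garden valley elm") and the modifier is "temple".
Within "garden valley elm", the head is "elm" (specifically "valley elm") and the modifier is "garden".
Within "valley elm", the head is "elm" and the modifier is "valley".
Within "citadel box", the head is "box" and the modifier is "citadel".
So the structure is [[temple [garden [valley elm]]] [citadel box]].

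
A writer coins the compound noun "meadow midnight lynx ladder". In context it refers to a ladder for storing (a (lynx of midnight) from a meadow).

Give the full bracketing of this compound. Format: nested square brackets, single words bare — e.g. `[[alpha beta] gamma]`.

[[meadow [midnight lynx]] ladder]

At the top level: head "ladder"; modifier "meadow midnight lynx".
Within "meadow midnight lynx", the head is "lynx" (specifically "midnight lynx") and the modifier is "meadow".
Within "midnight lynx", the head is "lynx" and the modifier is "midnight".
Assembled: [[meadow [midnight lynx]] ladder].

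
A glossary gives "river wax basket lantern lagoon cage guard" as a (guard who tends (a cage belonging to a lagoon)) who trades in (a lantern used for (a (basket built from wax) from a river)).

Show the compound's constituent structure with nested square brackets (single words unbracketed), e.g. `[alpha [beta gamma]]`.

[[[river [wax basket]] lantern] [[lagoon cage] guard]]

The outermost head in the paraphrase is "guard" (specifically "lagoon cage guard"), modified by "river wax basket lantern".
Within "river wax basket lantern", the head is "lantern" and the modifier is "river wax basket".
Within "river wax basket", the head is "basket" (specifically "wax basket") and the modifier is "river".
Within "wax basket", the head is "basket" and the modifier is "wax".
Within "lagoon cage guard", the head is "guard" and the modifier is "lagoon cage".
Within "lagoon cage", the head is "cage" and the modifier is "lagoon".
Assembled: [[[river [wax basket]] lantern] [[lagoon cage] guard]].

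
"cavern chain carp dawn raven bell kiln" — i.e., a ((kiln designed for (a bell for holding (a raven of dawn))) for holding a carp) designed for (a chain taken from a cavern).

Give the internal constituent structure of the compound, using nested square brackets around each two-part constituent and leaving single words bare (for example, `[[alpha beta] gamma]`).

[[cavern chain] [carp [[[dawn raven] bell] kiln]]]

Overall it is a kind of kiln (specifically "carp dawn raven bell kiln"); the modifier is "cavern chain".
"cavern chain" → head "chain", modifier "cavern".
"carp dawn raven bell kiln" → head "kiln" (specifically "dawn raven bell kiln"), modifier "carp".
"dawn raven bell kiln" → head "kiln", modifier "dawn raven bell".
"dawn raven bell" → head "bell", modifier "dawn raven".
"dawn raven" → head "raven", modifier "dawn".
So the structure is [[cavern chain] [carp [[[dawn raven] bell] kiln]]].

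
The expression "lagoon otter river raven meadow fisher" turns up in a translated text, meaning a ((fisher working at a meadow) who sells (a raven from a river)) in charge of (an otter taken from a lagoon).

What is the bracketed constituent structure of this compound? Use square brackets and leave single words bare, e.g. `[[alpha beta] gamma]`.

[[lagoon otter] [[river raven] [meadow fisher]]]

Overall it is a kind of fisher (specifically "river raven meadow fisher"); the modifier is "lagoon otter".
Within "lagoon otter", the head is "otter" and the modifier is "lagoon".
Within "river raven meadow fisher", the head is "fisher" (specifically "meadow fisher") and the modifier is "river raven".
Within "river raven", the head is "raven" and the modifier is "river".
Within "meadow fisher", the head is "fisher" and the modifier is "meadow".
So the structure is [[lagoon otter] [[river raven] [meadow fisher]]].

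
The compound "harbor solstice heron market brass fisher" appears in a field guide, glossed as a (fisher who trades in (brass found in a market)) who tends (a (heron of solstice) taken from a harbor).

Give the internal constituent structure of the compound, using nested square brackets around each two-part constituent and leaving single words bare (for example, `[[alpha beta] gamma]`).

The outermost head in the paraphrase is "fisher" (specifically "market brass fisher"), modified by "harbor solstice heron".
"harbor solstice heron" → head "heron" (specifically "solstice heron"), modifier "harbor".
"solstice heron" → head "heron", modifier "solstice".
"market brass fisher" → head "fisher", modifier "market brass".
"market brass" → head "brass", modifier "market".
Putting it together: [[harbor [solstice heron]] [[market brass] fisher]].

[[harbor [solstice heron]] [[market brass] fisher]]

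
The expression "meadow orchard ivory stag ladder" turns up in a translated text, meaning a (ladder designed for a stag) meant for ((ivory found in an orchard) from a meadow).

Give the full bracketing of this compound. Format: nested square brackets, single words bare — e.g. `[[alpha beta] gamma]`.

Overall it is a kind of ladder (specifically "stag ladder"); the modifier is "meadow orchard ivory".
Within "meadow orchard ivory", the head is "ivory" (specifically "orchard ivory") and the modifier is "meadow".
Within "orchard ivory", the head is "ivory" and the modifier is "orchard".
Within "stag ladder", the head is "ladder" and the modifier is "stag".
Assembled: [[meadow [orchard ivory]] [stag ladder]].

[[meadow [orchard ivory]] [stag ladder]]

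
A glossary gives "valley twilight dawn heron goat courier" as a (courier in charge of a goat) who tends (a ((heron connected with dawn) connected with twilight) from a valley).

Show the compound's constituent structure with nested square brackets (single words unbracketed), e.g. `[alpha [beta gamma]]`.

[[valley [twilight [dawn heron]]] [goat courier]]

Whole compound: head "courier" (specifically "goat courier"), modifier "valley twilight dawn heron".
Within "valley twilight dawn heron", the head is "heron" (specifically "twilight dawn heron") and the modifier is "valley".
Within "twilight dawn heron", the head is "heron" (specifically "dawn heron") and the modifier is "twilight".
Within "dawn heron", the head is "heron" and the modifier is "dawn".
Within "goat courier", the head is "courier" and the modifier is "goat".
So the structure is [[valley [twilight [dawn heron]]] [goat courier]].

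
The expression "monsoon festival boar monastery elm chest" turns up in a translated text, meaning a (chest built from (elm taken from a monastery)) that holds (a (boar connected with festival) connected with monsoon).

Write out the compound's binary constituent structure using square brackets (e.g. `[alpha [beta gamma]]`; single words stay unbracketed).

[[monsoon [festival boar]] [[monastery elm] chest]]

Overall it is a kind of chest (specifically "monastery elm chest"); the modifier is "monsoon festival boar".
"monsoon festival boar" → head "boar" (specifically "festival boar"), modifier "monsoon".
"festival boar" → head "boar", modifier "festival".
"monastery elm chest" → head "chest", modifier "monastery elm".
"monastery elm" → head "elm", modifier "monastery".
So the structure is [[monsoon [festival boar]] [[monastery elm] chest]].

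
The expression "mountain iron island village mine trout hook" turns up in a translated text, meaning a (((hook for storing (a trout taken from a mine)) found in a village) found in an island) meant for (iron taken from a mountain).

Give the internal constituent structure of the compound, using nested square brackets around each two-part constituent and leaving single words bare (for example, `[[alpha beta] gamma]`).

The outermost head in the paraphrase is "hook" (specifically "island village mine trout hook"), modified by "mountain iron".
Inside "mountain iron": head "iron", modifier "mountain".
Inside "island village mine trout hook": head "hook" (specifically "village mine trout hook"), modifier "island".
Inside "village mine trout hook": head "hook" (specifically "mine trout hook"), modifier "village".
Inside "mine trout hook": head "hook", modifier "mine trout".
Inside "mine trout": head "trout", modifier "mine".
Assembled: [[mountain iron] [island [village [[mine trout] hook]]]].

[[mountain iron] [island [village [[mine trout] hook]]]]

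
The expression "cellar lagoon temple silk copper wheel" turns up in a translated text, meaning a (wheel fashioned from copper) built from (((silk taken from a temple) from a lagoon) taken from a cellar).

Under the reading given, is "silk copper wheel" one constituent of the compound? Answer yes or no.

The top-level split is [cellar lagoon temple silk] [copper wheel]; the full structure is [[cellar [lagoon [temple silk]]] [copper wheel]].
"silk copper wheel" straddles a constituent boundary, so it is not a single unit.

no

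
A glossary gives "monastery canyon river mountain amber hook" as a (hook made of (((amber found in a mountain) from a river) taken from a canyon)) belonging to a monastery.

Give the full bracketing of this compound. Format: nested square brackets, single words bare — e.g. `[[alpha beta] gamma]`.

[monastery [[canyon [river [mountain amber]]] hook]]

The outermost head in the paraphrase is "hook" (specifically "canyon river mountain amber hook"), modified by "monastery".
"canyon river mountain amber hook" → head "hook", modifier "canyon river mountain amber".
"canyon river mountain amber" → head "amber" (specifically "river mountain amber"), modifier "canyon".
"river mountain amber" → head "amber" (specifically "mountain amber"), modifier "river".
"mountain amber" → head "amber", modifier "mountain".
Assembled: [monastery [[canyon [river [mountain amber]]] hook]].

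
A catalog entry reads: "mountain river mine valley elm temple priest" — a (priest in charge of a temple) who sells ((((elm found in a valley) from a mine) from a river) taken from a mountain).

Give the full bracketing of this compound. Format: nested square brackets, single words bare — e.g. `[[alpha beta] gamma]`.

[[mountain [river [mine [valley elm]]]] [temple priest]]

Overall it is a kind of priest (specifically "temple priest"); the modifier is "mountain river mine valley elm".
"mountain river mine valley elm" → head "elm" (specifically "river mine valley elm"), modifier "mountain".
"river mine valley elm" → head "elm" (specifically "mine valley elm"), modifier "river".
"mine valley elm" → head "elm" (specifically "valley elm"), modifier "mine".
"valley elm" → head "elm", modifier "valley".
"temple priest" → head "priest", modifier "temple".
Putting it together: [[mountain [river [mine [valley elm]]]] [temple priest]].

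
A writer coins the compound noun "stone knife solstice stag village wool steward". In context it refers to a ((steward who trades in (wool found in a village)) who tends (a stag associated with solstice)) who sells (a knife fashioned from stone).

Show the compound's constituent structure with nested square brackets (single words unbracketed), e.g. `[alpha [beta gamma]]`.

At the top level: head "steward" (specifically "solstice stag village wool steward"); modifier "stone knife".
Within "stone knife", the head is "knife" and the modifier is "stone".
Within "solstice stag village wool steward", the head is "steward" (specifically "village wool steward") and the modifier is "solstice stag".
Within "solstice stag", the head is "stag" and the modifier is "solstice".
Within "village wool steward", the head is "steward" and the modifier is "village wool".
Within "village wool", the head is "wool" and the modifier is "village".
Putting it together: [[stone knife] [[solstice stag] [[village wool] steward]]].

[[stone knife] [[solstice stag] [[village wool] steward]]]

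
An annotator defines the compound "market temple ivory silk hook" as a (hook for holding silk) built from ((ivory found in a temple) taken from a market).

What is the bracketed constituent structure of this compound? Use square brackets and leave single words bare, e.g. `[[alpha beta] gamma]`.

At the top level: head "hook" (specifically "silk hook"); modifier "market temple ivory".
"market temple ivory" → head "ivory" (specifically "temple ivory"), modifier "market".
"temple ivory" → head "ivory", modifier "temple".
"silk hook" → head "hook", modifier "silk".
Assembled: [[market [temple ivory]] [silk hook]].

[[market [temple ivory]] [silk hook]]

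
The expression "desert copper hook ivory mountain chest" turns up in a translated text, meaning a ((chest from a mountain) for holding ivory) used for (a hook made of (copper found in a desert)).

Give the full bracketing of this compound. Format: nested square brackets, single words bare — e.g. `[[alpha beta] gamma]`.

[[[desert copper] hook] [ivory [mountain chest]]]

Whole compound: head "chest" (specifically "ivory mountain chest"), modifier "desert copper hook".
"desert copper hook" → head "hook", modifier "desert copper".
"desert copper" → head "copper", modifier "desert".
"ivory mountain chest" → head "chest" (specifically "mountain chest"), modifier "ivory".
"mountain chest" → head "chest", modifier "mountain".
Putting it together: [[[desert copper] hook] [ivory [mountain chest]]].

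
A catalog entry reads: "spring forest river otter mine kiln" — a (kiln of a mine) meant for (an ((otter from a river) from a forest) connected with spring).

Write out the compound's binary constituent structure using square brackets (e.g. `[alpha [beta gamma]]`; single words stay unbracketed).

Overall it is a kind of kiln (specifically "mine kiln"); the modifier is "spring forest river otter".
Within "spring forest river otter", the head is "otter" (specifically "forest river otter") and the modifier is "spring".
Within "forest river otter", the head is "otter" (specifically "river otter") and the modifier is "forest".
Within "river otter", the head is "otter" and the modifier is "river".
Within "mine kiln", the head is "kiln" and the modifier is "mine".
So the structure is [[spring [forest [river otter]]] [mine kiln]].

[[spring [forest [river otter]]] [mine kiln]]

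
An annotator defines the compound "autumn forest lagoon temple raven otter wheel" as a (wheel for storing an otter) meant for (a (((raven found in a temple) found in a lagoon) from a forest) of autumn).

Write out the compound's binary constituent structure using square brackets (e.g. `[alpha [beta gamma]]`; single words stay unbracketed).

The outermost head in the paraphrase is "wheel" (specifically "otter wheel"), modified by "autumn forest lagoon temple raven".
Within "autumn forest lagoon temple raven", the head is "raven" (specifically "forest lagoon temple raven") and the modifier is "autumn".
Within "forest lagoon temple raven", the head is "raven" (specifically "lagoon temple raven") and the modifier is "forest".
Within "lagoon temple raven", the head is "raven" (specifically "temple raven") and the modifier is "lagoon".
Within "temple raven", the head is "raven" and the modifier is "temple".
Within "otter wheel", the head is "wheel" and the modifier is "otter".
Assembled: [[autumn [forest [lagoon [temple raven]]]] [otter wheel]].

[[autumn [forest [lagoon [temple raven]]]] [otter wheel]]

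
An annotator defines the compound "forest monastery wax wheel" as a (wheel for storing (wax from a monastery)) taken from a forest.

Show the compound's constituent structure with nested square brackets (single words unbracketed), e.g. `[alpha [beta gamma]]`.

[forest [[monastery wax] wheel]]

Whole compound: head "wheel" (specifically "monastery wax wheel"), modifier "forest".
"monastery wax wheel" → head "wheel", modifier "monastery wax".
"monastery wax" → head "wax", modifier "monastery".
Assembled: [forest [[monastery wax] wheel]].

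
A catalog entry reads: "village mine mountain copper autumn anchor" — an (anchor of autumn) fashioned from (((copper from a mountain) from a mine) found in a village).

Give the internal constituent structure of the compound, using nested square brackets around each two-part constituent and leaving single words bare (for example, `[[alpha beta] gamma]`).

Whole compound: head "anchor" (specifically "autumn anchor"), modifier "village mine mountain copper".
Inside "village mine mountain copper": head "copper" (specifically "mine mountain copper"), modifier "village".
Inside "mine mountain copper": head "copper" (specifically "mountain copper"), modifier "mine".
Inside "mountain copper": head "copper", modifier "mountain".
Inside "autumn anchor": head "anchor", modifier "autumn".
So the structure is [[village [mine [mountain copper]]] [autumn anchor]].

[[village [mine [mountain copper]]] [autumn anchor]]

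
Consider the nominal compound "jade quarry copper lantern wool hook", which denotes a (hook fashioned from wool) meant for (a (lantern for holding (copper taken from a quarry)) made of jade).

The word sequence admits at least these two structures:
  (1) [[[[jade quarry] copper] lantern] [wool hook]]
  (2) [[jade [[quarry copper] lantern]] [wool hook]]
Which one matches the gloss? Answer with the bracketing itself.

[[jade [[quarry copper] lantern]] [wool hook]]

The paraphrase's head is the "hook" part ("wool hook"); its modifier is "jade quarry copper lantern".
That top-level split, carried through the inner groups, gives [[jade [[quarry copper] lantern]] [wool hook]].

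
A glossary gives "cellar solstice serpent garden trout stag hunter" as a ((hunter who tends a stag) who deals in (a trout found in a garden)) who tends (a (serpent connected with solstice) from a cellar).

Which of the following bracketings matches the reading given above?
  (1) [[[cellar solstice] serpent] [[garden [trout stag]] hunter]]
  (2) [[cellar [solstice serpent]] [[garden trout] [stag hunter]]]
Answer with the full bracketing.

[[cellar [solstice serpent]] [[garden trout] [stag hunter]]]

The paraphrase's head is the "hunter" part ("garden trout stag hunter"); its modifier is "cellar solstice serpent".
That top-level split, carried through the inner groups, gives [[cellar [solstice serpent]] [[garden trout] [stag hunter]]].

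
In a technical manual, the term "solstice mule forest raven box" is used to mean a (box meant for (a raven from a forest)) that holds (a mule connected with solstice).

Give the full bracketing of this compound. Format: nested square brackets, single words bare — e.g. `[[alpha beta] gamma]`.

At the top level: head "box" (specifically "forest raven box"); modifier "solstice mule".
"solstice mule" → head "mule", modifier "solstice".
"forest raven box" → head "box", modifier "forest raven".
"forest raven" → head "raven", modifier "forest".
Putting it together: [[solstice mule] [[forest raven] box]].

[[solstice mule] [[forest raven] box]]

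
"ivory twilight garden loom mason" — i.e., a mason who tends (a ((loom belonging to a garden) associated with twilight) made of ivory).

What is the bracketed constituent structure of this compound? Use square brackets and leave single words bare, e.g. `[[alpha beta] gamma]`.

[[ivory [twilight [garden loom]]] mason]

Overall it is a kind of mason; the modifier is "ivory twilight garden loom".
"ivory twilight garden loom" → head "loom" (specifically "twilight garden loom"), modifier "ivory".
"twilight garden loom" → head "loom" (specifically "garden loom"), modifier "twilight".
"garden loom" → head "loom", modifier "garden".
Putting it together: [[ivory [twilight [garden loom]]] mason].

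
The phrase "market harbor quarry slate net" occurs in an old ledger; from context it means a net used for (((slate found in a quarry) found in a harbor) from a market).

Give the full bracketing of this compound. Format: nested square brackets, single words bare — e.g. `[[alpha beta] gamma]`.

[[market [harbor [quarry slate]]] net]

Whole compound: head "net", modifier "market harbor quarry slate".
"market harbor quarry slate" → head "slate" (specifically "harbor quarry slate"), modifier "market".
"harbor quarry slate" → head "slate" (specifically "quarry slate"), modifier "harbor".
"quarry slate" → head "slate", modifier "quarry".
Assembled: [[market [harbor [quarry slate]]] net].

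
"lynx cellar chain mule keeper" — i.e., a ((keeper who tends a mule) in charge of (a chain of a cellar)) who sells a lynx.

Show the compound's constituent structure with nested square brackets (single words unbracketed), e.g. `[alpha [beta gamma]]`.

Overall it is a kind of keeper (specifically "cellar chain mule keeper"); the modifier is "lynx".
Inside "cellar chain mule keeper": head "keeper" (specifically "mule keeper"), modifier "cellar chain".
Inside "cellar chain": head "chain", modifier "cellar".
Inside "mule keeper": head "keeper", modifier "mule".
So the structure is [lynx [[cellar chain] [mule keeper]]].

[lynx [[cellar chain] [mule keeper]]]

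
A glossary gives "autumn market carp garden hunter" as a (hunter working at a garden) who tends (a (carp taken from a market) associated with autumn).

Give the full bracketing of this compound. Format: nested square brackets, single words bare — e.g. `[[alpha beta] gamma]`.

[[autumn [market carp]] [garden hunter]]

The outermost head in the paraphrase is "hunter" (specifically "garden hunter"), modified by "autumn market carp".
Inside "autumn market carp": head "carp" (specifically "market carp"), modifier "autumn".
Inside "market carp": head "carp", modifier "market".
Inside "garden hunter": head "hunter", modifier "garden".
So the structure is [[autumn [market carp]] [garden hunter]].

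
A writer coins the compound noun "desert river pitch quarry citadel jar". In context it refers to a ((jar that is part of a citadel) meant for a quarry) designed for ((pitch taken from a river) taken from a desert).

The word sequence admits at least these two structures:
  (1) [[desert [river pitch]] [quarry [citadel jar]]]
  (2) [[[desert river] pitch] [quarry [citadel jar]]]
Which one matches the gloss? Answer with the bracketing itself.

[[desert [river pitch]] [quarry [citadel jar]]]

The paraphrase's head is the "jar" part ("quarry citadel jar"); its modifier is "desert river pitch".
That top-level split, carried through the inner groups, gives [[desert [river pitch]] [quarry [citadel jar]]].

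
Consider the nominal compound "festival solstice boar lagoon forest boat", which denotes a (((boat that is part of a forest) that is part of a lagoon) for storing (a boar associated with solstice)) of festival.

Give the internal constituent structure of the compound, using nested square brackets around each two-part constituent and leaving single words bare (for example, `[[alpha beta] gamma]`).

[festival [[solstice boar] [lagoon [forest boat]]]]

At the top level: head "boat" (specifically "solstice boar lagoon forest boat"); modifier "festival".
Within "solstice boar lagoon forest boat", the head is "boat" (specifically "lagoon forest boat") and the modifier is "solstice boar".
Within "solstice boar", the head is "boar" and the modifier is "solstice".
Within "lagoon forest boat", the head is "boat" (specifically "forest boat") and the modifier is "lagoon".
Within "forest boat", the head is "boat" and the modifier is "forest".
So the structure is [festival [[solstice boar] [lagoon [forest boat]]]].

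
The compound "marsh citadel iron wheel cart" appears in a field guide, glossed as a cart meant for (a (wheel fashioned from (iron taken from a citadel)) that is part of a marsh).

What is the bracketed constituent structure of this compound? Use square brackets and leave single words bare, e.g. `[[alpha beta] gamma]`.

Whole compound: head "cart", modifier "marsh citadel iron wheel".
Within "marsh citadel iron wheel", the head is "wheel" (specifically "citadel iron wheel") and the modifier is "marsh".
Within "citadel iron wheel", the head is "wheel" and the modifier is "citadel iron".
Within "citadel iron", the head is "iron" and the modifier is "citadel".
So the structure is [[marsh [[citadel iron] wheel]] cart].

[[marsh [[citadel iron] wheel]] cart]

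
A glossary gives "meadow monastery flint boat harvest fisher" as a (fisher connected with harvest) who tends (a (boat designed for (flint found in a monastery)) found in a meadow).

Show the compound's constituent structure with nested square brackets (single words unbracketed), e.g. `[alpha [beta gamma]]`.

[[meadow [[monastery flint] boat]] [harvest fisher]]

Overall it is a kind of fisher (specifically "harvest fisher"); the modifier is "meadow monastery flint boat".
"meadow monastery flint boat" → head "boat" (specifically "monastery flint boat"), modifier "meadow".
"monastery flint boat" → head "boat", modifier "monastery flint".
"monastery flint" → head "flint", modifier "monastery".
"harvest fisher" → head "fisher", modifier "harvest".
So the structure is [[meadow [[monastery flint] boat]] [harvest fisher]].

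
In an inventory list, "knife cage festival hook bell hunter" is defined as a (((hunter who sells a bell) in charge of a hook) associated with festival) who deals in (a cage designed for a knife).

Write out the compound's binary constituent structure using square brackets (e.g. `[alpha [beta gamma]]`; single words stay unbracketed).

[[knife cage] [festival [hook [bell hunter]]]]

Whole compound: head "hunter" (specifically "festival hook bell hunter"), modifier "knife cage".
Inside "knife cage": head "cage", modifier "knife".
Inside "festival hook bell hunter": head "hunter" (specifically "hook bell hunter"), modifier "festival".
Inside "hook bell hunter": head "hunter" (specifically "bell hunter"), modifier "hook".
Inside "bell hunter": head "hunter", modifier "bell".
Putting it together: [[knife cage] [festival [hook [bell hunter]]]].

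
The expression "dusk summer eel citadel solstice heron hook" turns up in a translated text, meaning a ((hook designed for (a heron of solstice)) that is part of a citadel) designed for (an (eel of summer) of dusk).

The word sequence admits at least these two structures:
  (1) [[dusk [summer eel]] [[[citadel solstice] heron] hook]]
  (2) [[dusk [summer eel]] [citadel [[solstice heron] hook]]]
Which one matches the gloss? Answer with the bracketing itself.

The paraphrase's head is the "hook" part ("citadel solstice heron hook"); its modifier is "dusk summer eel".
That top-level split, carried through the inner groups, gives [[dusk [summer eel]] [citadel [[solstice heron] hook]]].

[[dusk [summer eel]] [citadel [[solstice heron] hook]]]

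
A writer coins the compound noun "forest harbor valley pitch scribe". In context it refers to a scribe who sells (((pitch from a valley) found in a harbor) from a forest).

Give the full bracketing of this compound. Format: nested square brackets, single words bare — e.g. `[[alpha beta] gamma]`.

[[forest [harbor [valley pitch]]] scribe]

At the top level: head "scribe"; modifier "forest harbor valley pitch".
Within "forest harbor valley pitch", the head is "pitch" (specifically "harbor valley pitch") and the modifier is "forest".
Within "harbor valley pitch", the head is "pitch" (specifically "valley pitch") and the modifier is "harbor".
Within "valley pitch", the head is "pitch" and the modifier is "valley".
So the structure is [[forest [harbor [valley pitch]]] scribe].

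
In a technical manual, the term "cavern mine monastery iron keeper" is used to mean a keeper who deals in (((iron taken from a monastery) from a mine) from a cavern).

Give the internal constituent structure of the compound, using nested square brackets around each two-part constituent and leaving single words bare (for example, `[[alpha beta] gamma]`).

[[cavern [mine [monastery iron]]] keeper]

Overall it is a kind of keeper; the modifier is "cavern mine monastery iron".
Within "cavern mine monastery iron", the head is "iron" (specifically "mine monastery iron") and the modifier is "cavern".
Within "mine monastery iron", the head is "iron" (specifically "monastery iron") and the modifier is "mine".
Within "monastery iron", the head is "iron" and the modifier is "monastery".
Assembled: [[cavern [mine [monastery iron]]] keeper].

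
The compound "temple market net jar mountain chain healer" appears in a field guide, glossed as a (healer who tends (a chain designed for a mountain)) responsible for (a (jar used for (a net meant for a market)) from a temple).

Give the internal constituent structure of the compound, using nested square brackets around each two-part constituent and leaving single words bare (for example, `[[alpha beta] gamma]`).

Whole compound: head "healer" (specifically "mountain chain healer"), modifier "temple market net jar".
Within "temple market net jar", the head is "jar" (specifically "market net jar") and the modifier is "temple".
Within "market net jar", the head is "jar" and the modifier is "market net".
Within "market net", the head is "net" and the modifier is "market".
Within "mountain chain healer", the head is "healer" and the modifier is "mountain chain".
Within "mountain chain", the head is "chain" and the modifier is "mountain".
Assembled: [[temple [[market net] jar]] [[mountain chain] healer]].

[[temple [[market net] jar]] [[mountain chain] healer]]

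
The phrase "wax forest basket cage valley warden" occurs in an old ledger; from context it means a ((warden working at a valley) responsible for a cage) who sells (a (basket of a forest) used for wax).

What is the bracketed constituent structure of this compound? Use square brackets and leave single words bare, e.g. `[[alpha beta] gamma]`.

[[wax [forest basket]] [cage [valley warden]]]

The outermost head in the paraphrase is "warden" (specifically "cage valley warden"), modified by "wax forest basket".
"wax forest basket" → head "basket" (specifically "forest basket"), modifier "wax".
"forest basket" → head "basket", modifier "forest".
"cage valley warden" → head "warden" (specifically "valley warden"), modifier "cage".
"valley warden" → head "warden", modifier "valley".
So the structure is [[wax [forest basket]] [cage [valley warden]]].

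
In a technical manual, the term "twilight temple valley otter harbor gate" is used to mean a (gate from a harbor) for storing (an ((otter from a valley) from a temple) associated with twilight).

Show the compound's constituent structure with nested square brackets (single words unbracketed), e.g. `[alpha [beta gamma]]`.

[[twilight [temple [valley otter]]] [harbor gate]]

The outermost head in the paraphrase is "gate" (specifically "harbor gate"), modified by "twilight temple valley otter".
Inside "twilight temple valley otter": head "otter" (specifically "temple valley otter"), modifier "twilight".
Inside "temple valley otter": head "otter" (specifically "valley otter"), modifier "temple".
Inside "valley otter": head "otter", modifier "valley".
Inside "harbor gate": head "gate", modifier "harbor".
So the structure is [[twilight [temple [valley otter]]] [harbor gate]].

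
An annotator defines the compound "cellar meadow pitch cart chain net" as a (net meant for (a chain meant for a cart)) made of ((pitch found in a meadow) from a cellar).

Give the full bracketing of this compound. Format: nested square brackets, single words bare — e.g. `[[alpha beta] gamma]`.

[[cellar [meadow pitch]] [[cart chain] net]]

Overall it is a kind of net (specifically "cart chain net"); the modifier is "cellar meadow pitch".
Inside "cellar meadow pitch": head "pitch" (specifically "meadow pitch"), modifier "cellar".
Inside "meadow pitch": head "pitch", modifier "meadow".
Inside "cart chain net": head "net", modifier "cart chain".
Inside "cart chain": head "chain", modifier "cart".
So the structure is [[cellar [meadow pitch]] [[cart chain] net]].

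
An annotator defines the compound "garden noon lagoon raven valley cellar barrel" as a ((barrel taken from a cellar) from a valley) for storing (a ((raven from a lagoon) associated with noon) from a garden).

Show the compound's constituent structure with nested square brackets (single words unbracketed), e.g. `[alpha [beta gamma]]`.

[[garden [noon [lagoon raven]]] [valley [cellar barrel]]]

The outermost head in the paraphrase is "barrel" (specifically "valley cellar barrel"), modified by "garden noon lagoon raven".
Within "garden noon lagoon raven", the head is "raven" (specifically "noon lagoon raven") and the modifier is "garden".
Within "noon lagoon raven", the head is "raven" (specifically "lagoon raven") and the modifier is "noon".
Within "lagoon raven", the head is "raven" and the modifier is "lagoon".
Within "valley cellar barrel", the head is "barrel" (specifically "cellar barrel") and the modifier is "valley".
Within "cellar barrel", the head is "barrel" and the modifier is "cellar".
Putting it together: [[garden [noon [lagoon raven]]] [valley [cellar barrel]]].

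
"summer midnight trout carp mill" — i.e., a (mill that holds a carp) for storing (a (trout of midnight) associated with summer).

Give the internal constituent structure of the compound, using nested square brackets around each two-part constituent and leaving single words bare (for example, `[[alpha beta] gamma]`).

Overall it is a kind of mill (specifically "carp mill"); the modifier is "summer midnight trout".
Within "summer midnight trout", the head is "trout" (specifically "midnight trout") and the modifier is "summer".
Within "midnight trout", the head is "trout" and the modifier is "midnight".
Within "carp mill", the head is "mill" and the modifier is "carp".
Assembled: [[summer [midnight trout]] [carp mill]].

[[summer [midnight trout]] [carp mill]]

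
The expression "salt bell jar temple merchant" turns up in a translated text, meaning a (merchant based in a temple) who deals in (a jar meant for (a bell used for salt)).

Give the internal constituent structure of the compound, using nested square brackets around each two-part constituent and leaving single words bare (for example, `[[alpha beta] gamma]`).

[[[salt bell] jar] [temple merchant]]

Overall it is a kind of merchant (specifically "temple merchant"); the modifier is "salt bell jar".
Inside "salt bell jar": head "jar", modifier "salt bell".
Inside "salt bell": head "bell", modifier "salt".
Inside "temple merchant": head "merchant", modifier "temple".
So the structure is [[[salt bell] jar] [temple merchant]].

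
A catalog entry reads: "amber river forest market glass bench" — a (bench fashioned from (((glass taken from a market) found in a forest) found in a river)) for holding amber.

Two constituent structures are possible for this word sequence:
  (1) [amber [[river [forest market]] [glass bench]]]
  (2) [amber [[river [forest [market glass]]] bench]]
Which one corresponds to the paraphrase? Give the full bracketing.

The paraphrase's head is the "bench" part ("river forest market glass bench"); its modifier is "amber".
That top-level split, carried through the inner groups, gives [amber [[river [forest [market glass]]] bench]].

[amber [[river [forest [market glass]]] bench]]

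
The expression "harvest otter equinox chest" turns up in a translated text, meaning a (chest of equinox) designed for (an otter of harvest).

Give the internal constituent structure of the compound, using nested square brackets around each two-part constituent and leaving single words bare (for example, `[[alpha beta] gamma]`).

[[harvest otter] [equinox chest]]

The outermost head in the paraphrase is "chest" (specifically "equinox chest"), modified by "harvest otter".
Inside "harvest otter": head "otter", modifier "harvest".
Inside "equinox chest": head "chest", modifier "equinox".
Assembled: [[harvest otter] [equinox chest]].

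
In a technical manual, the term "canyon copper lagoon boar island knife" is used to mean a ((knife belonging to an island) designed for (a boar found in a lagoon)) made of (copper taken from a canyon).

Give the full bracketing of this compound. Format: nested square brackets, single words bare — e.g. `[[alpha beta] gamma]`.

Whole compound: head "knife" (specifically "lagoon boar island knife"), modifier "canyon copper".
"canyon copper" → head "copper", modifier "canyon".
"lagoon boar island knife" → head "knife" (specifically "island knife"), modifier "lagoon boar".
"lagoon boar" → head "boar", modifier "lagoon".
"island knife" → head "knife", modifier "island".
Putting it together: [[canyon copper] [[lagoon boar] [island knife]]].

[[canyon copper] [[lagoon boar] [island knife]]]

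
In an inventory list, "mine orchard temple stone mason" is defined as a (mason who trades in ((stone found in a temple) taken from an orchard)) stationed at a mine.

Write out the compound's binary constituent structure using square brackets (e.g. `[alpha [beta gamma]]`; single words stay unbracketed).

[mine [[orchard [temple stone]] mason]]

Whole compound: head "mason" (specifically "orchard temple stone mason"), modifier "mine".
Inside "orchard temple stone mason": head "mason", modifier "orchard temple stone".
Inside "orchard temple stone": head "stone" (specifically "temple stone"), modifier "orchard".
Inside "temple stone": head "stone", modifier "temple".
So the structure is [mine [[orchard [temple stone]] mason]].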